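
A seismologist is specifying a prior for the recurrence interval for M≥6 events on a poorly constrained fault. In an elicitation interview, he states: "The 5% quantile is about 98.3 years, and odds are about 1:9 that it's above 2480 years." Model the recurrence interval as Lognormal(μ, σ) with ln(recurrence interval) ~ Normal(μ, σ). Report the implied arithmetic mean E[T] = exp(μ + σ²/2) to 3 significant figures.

E[T] ≈ 1110 years

If T ~ Lognormal(μ,σ) then ln T ~ Normal(μ,σ), so the p-quantile of ln T is μ + z_p·σ.
ln(98.3) = 4.588 and ln(2480) = 7.816; z_{0.05} = -1.645, z_{0.9} = 1.282.
σ = (7.816 − 4.588)/(1.282 − (-1.645)) = 1.103.
μ = 4.588 − (-1.645)·1.103 = 6.402.
E[T] = exp(μ + σ²/2) = exp(6.402 + 0.6084) = 1110 years.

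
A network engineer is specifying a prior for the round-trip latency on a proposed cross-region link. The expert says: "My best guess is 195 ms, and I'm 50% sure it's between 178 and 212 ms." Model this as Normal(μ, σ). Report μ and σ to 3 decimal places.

μ = 195.000, σ = 25.204

A symmetric 50% interval runs μ ± z·σ with z = 0.6745.
Half-width = 17, so σ = 17/0.6745 = 25.204.
μ is the stated best guess, 195.000.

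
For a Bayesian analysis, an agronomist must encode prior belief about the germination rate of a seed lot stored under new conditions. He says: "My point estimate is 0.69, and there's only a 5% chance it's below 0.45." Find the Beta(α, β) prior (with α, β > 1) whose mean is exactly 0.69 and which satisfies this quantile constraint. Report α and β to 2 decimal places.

With mean 0.69 fixed, write α = 0.69s, β = 0.31s where s = α+β.
Need P(θ < 0.45) = 0.05 under Beta(0.69s, 0.31s). Normal approximation: (q−m)/√(m(1−m)/s) ≈ z_{0.05} = -1.64, so s ≈ 0.69·0.31·(-1.64)²/(0.45−0.69)² = 10.0.
At s = 10.0: P(θ<0.45) ≈ 0.057. Adjusting to match 0.05 gives s ≈ 10.92.
So α = 0.69·10.92 ≈ 7.53, β = 0.31·10.92 ≈ 3.39.

α ≈ 7.53, β ≈ 3.39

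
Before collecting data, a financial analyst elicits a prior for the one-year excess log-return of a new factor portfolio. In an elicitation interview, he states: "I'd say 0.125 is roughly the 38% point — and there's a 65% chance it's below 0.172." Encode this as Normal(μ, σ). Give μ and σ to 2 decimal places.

For Normal(μ,σ), the p-quantile is μ + z_p·σ. Here z_{0.38} = -0.3055, z_{0.65} = 0.3853.
So 0.125 = μ − 0.3055σ and 0.172 = μ + 0.3853σ.
Subtracting: σ = (0.172 − 0.125)/(0.3853 − (-0.3055)) = 0.07.
Then μ = 0.125 − (-0.3055)·0.07 = 0.15.

μ = 0.15, σ = 0.07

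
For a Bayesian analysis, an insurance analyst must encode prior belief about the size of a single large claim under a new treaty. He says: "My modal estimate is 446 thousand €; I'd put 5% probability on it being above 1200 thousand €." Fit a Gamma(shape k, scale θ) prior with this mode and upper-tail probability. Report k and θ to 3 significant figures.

k ≈ 3.75, θ ≈ 162

Gamma(k,θ) with k>1 has mode (k−1)θ, so θ = 446/(k−1).
Need P(X < 1200) = 0.95 with θ tied to k this way. Start at k = 2, θ = 446: P(X<1200) ≈ 0.750.
Too low — raise k to concentrate. Iterating converges to k ≈ 3.75.
Then θ = 446/(3.75−1) ≈ 162.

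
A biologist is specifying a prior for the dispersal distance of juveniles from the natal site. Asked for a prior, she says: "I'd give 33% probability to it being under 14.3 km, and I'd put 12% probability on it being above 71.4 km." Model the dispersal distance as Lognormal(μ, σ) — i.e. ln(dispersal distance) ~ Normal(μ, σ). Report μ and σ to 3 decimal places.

μ ≈ 3.098, σ ≈ 0.996

If T ~ Lognormal(μ,σ) then ln T ~ Normal(μ,σ), so the p-quantile of ln T is μ + z_p·σ.
ln(14.3) = 2.66 and ln(71.4) = 4.268; z_{0.33} = -0.4399, z_{0.88} = 1.175.
σ = (4.268 − 2.66)/(1.175 − (-0.4399)) = 0.996.
μ = 2.66 − (-0.4399)·0.996 = 3.098.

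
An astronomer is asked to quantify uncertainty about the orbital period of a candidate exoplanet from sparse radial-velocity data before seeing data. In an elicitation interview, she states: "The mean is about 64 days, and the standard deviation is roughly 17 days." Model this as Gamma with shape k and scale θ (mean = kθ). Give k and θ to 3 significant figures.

k ≈ 14.2, θ ≈ 4.52

For Gamma(k, scale θ): mean = kθ, variance = kθ², so CV = 1/√k.
CV = SD/mean = 17/64 = 0.2656, hence k = 1/CV² = 14.2.
Then θ = mean/k = 64/14.2 = 4.52.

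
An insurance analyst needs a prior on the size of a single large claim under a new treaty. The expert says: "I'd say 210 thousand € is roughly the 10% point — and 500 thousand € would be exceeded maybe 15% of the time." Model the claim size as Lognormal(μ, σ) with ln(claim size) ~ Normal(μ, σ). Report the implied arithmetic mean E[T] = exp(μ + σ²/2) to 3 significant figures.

E[T] ≈ 364 thousand €

If T ~ Lognormal(μ,σ) then ln T ~ Normal(μ,σ), so the p-quantile of ln T is μ + z_p·σ.
ln(210) = 5.347 and ln(500) = 6.215; z_{0.1} = -1.282, z_{0.85} = 1.036.
σ = (6.215 − 5.347)/(1.036 − (-1.282)) = 0.374.
μ = 5.347 − (-1.282)·0.374 = 5.827.
E[T] = exp(μ + σ²/2) = exp(5.827 + 0.0700) = 364 thousand €.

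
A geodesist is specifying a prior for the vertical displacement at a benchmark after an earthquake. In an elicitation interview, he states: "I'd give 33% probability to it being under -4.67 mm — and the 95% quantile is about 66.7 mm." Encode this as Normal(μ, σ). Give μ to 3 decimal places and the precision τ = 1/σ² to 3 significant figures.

μ = 10.390, τ = 0.000853

The p-quantile of Normal(μ,σ) is μ + z_p·σ, with z_{0.33} = -0.4399 and z_{0.95} = 1.645.
Eliminate σ: μ = (z₂·x₁ − z₁·x₂)/(z₂ − z₁) = (1.645·-4.67 − (-0.4399)·66.7)/2.085 = 10.390.
Then σ = (x₂ − x₁)/(z₂ − z₁) = (66.7 − -4.67)/2.085 = 34.234.
Precision τ = 1/σ² = 1/34.23² = 0.000853.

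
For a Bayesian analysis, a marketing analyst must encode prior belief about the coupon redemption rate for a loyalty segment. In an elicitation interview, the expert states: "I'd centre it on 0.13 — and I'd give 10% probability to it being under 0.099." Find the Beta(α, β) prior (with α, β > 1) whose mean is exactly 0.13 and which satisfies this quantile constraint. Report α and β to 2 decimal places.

α ≈ 23.53, β ≈ 157.44

With mean 0.13 fixed, write α = 0.13s, β = 0.87s where s = α+β.
Need P(θ < 0.099) = 0.1 under Beta(0.13s, 0.87s). Normal approximation: (q−m)/√(m(1−m)/s) ≈ z_{0.1} = -1.28, so s ≈ 0.13·0.87·(-1.28)²/(0.099−0.13)² = 193.3.
At s = 193.3: P(θ<0.099) ≈ 0.092. Adjusting to match 0.1 gives s ≈ 180.96.
So α = 0.13·180.96 ≈ 23.53, β = 0.87·180.96 ≈ 157.44.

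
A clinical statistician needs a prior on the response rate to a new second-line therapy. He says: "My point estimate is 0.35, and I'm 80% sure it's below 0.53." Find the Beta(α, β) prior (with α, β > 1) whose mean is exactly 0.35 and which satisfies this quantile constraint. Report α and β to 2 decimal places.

α ≈ 1.64, β ≈ 3.05

With mean 0.35 fixed, write α = 0.35s, β = 0.65s where s = α+β.
Need P(θ < 0.53) = 0.8 under Beta(0.35s, 0.65s). Normal approximation: (q−m)/√(m(1−m)/s) ≈ z_{0.8} = 0.842, so s ≈ 0.35·0.65·(0.842)²/(0.53−0.35)² = 5.0.
At s = 5.0: P(θ<0.53) ≈ 0.806. Adjusting to match 0.8 gives s ≈ 4.70.
So α = 0.35·4.70 ≈ 1.64, β = 0.65·4.70 ≈ 3.05.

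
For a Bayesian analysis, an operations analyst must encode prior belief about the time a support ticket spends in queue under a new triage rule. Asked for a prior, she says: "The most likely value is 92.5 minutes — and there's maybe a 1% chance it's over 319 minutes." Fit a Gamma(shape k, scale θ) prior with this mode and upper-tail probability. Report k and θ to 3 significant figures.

k ≈ 3.84, θ ≈ 32.6

Gamma(k,θ) with k>1 has mode (k−1)θ, so θ = 92.5/(k−1).
Need P(X < 319) = 0.99 with θ tied to k this way. Start at k = 2, θ = 92.5: P(X<319) ≈ 0.859.
Too low — raise k to concentrate. Iterating converges to k ≈ 3.84.
Then θ = 92.5/(3.84−1) ≈ 32.6.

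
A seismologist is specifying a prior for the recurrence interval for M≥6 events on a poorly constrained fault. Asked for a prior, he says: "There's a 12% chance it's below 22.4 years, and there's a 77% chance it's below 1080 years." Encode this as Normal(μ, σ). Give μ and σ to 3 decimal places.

μ = 671.707, σ = 552.608

The p-quantile of Normal(μ,σ) is μ + z_p·σ, with z_{0.12} = -1.175 and z_{0.77} = 0.7388.
Eliminate σ: μ = (z₂·x₁ − z₁·x₂)/(z₂ − z₁) = (0.7388·22.4 − (-1.175)·1080)/1.914 = 671.707.
Then σ = (x₂ − x₁)/(z₂ − z₁) = (1080 − 22.4)/1.914 = 552.608.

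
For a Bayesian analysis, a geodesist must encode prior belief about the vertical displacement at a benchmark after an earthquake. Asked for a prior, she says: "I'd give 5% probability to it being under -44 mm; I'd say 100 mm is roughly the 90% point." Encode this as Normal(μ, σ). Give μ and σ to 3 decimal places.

The p-quantile of Normal(μ,σ) is μ + z_p·σ, with z_{0.05} = -1.645 and z_{0.9} = 1.282.
Eliminate σ: μ = (z₂·x₁ − z₁·x₂)/(z₂ − z₁) = (1.282·-44 − (-1.645)·100)/2.926 = 36.939.
Then σ = (x₂ − x₁)/(z₂ − z₁) = (100 − -44)/2.926 = 49.207.

μ = 36.939, σ = 49.207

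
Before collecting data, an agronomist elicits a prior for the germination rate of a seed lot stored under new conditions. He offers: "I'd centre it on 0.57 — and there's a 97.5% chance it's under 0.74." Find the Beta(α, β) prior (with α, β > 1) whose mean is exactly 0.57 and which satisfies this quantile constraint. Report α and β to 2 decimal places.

α ≈ 16.78, β ≈ 12.66

With mean 0.57 fixed, write α = 0.57s, β = 0.43s where s = α+β.
Need P(θ < 0.74) = 0.975 under Beta(0.57s, 0.43s). Normal approximation: (q−m)/√(m(1−m)/s) ≈ z_{0.975} = 1.96, so s ≈ 0.57·0.43·(1.96)²/(0.74−0.57)² = 32.6.
At s = 32.6: P(θ<0.74) ≈ 0.981. Adjusting to match 0.975 gives s ≈ 29.43.
So α = 0.57·29.43 ≈ 16.78, β = 0.43·29.43 ≈ 12.66.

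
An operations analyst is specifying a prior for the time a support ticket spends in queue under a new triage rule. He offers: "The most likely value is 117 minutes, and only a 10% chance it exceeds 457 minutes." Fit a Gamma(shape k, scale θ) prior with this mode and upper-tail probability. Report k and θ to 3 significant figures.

Gamma(k,θ) with k>1 has mode (k−1)θ, so θ = 117/(k−1).
Need P(X < 457) = 0.9 with θ tied to k this way. Start at k = 2, θ = 117: P(X<457) ≈ 0.901.
Too high — lower k to spread out. Iterating converges to k ≈ 1.99.
Then θ = 117/(1.99−1) ≈ 118.

k ≈ 1.99, θ ≈ 118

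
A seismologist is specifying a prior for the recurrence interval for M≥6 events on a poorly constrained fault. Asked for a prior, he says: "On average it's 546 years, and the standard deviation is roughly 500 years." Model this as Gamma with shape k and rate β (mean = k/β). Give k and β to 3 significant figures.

For Gamma(k, rate β): mean = k/β, variance = k/β², so CV = 1/√k.
CV = SD/mean = 500/546 = 0.9158, hence k = 1/CV² = 1.19.
Then β = k/mean = 1.19/546 = 0.00218.

k ≈ 1.19, β ≈ 0.00218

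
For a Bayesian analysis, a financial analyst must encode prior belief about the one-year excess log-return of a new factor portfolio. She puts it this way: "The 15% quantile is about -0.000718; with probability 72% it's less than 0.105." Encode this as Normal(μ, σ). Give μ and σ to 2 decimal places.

μ = 0.07, σ = 0.07

For Normal(μ,σ), the p-quantile is μ + z_p·σ. Here z_{0.15} = -1.036, z_{0.72} = 0.5828.
So -0.000718 = μ − 1.036σ and 0.105 = μ + 0.5828σ.
Subtracting: σ = (0.105 − -0.000718)/(0.5828 − (-1.036)) = 0.07.
Then μ = -0.000718 − (-1.036)·0.07 = 0.07.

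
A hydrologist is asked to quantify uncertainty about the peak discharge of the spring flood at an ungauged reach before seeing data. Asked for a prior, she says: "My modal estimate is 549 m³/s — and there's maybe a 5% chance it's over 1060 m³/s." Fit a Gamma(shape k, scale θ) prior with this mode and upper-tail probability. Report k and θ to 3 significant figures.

Gamma(k,θ) with k>1 has mode (k−1)θ, so θ = 549/(k−1).
Need P(X < 1060) = 0.95 with θ tied to k this way. Start at k = 2, θ = 549: P(X<1060) ≈ 0.575.
Too low — raise k to concentrate. Iterating converges to k ≈ 7.42.
Then θ = 549/(7.42−1) ≈ 85.6.

k ≈ 7.42, θ ≈ 85.6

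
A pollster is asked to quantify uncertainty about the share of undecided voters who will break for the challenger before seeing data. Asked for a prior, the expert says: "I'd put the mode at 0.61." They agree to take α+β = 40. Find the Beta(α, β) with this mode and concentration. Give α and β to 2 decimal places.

α = 24.18, β = 15.82

For α,β > 1 the Beta mode is (α−1)/(α+β−2). With α+β = 40, the mode is (α−1)/38.
Set (α−1)/38 = 0.61 → α = 1 + 0.61·38 = 24.18.
β = 40 − α = 15.82.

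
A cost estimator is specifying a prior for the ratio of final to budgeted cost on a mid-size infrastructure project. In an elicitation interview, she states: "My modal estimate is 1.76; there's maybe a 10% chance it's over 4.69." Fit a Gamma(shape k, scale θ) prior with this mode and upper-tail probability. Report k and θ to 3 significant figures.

k ≈ 2.99, θ ≈ 0.882

Gamma(k,θ) with k>1 has mode (k−1)θ, so θ = 1.76/(k−1).
Need P(X < 4.69) = 0.9 with θ tied to k this way. Start at k = 2, θ = 1.76: P(X<4.69) ≈ 0.745.
Too low — raise k to concentrate. Iterating converges to k ≈ 2.99.
Then θ = 1.76/(2.99−1) ≈ 0.882.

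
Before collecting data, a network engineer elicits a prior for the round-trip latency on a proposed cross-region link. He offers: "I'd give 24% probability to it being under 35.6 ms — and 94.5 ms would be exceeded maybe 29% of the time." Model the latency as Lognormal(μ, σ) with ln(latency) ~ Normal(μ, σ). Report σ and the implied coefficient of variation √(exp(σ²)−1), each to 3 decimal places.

If T ~ Lognormal(μ,σ) then ln T ~ Normal(μ,σ), so the p-quantile of ln T is μ + z_p·σ.
ln(35.6) = 3.572 and ln(94.5) = 4.549; z_{0.24} = -0.7063, z_{0.71} = 0.5534.
σ = (4.549 − 3.572)/(0.5534 − (-0.7063)) = 0.775.
μ = 3.572 − (-0.7063)·0.775 = 4.120.
CV = √(exp(σ²)−1) = √(exp(0.6006)−1) = 0.907.

σ ≈ 0.775, CV ≈ 0.907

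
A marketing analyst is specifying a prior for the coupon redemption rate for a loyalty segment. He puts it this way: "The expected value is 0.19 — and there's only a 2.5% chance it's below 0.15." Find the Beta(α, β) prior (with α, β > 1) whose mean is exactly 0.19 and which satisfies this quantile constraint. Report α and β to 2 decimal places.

α ≈ 64.12, β ≈ 273.36

With mean 0.19 fixed, write α = 0.19s, β = 0.81s where s = α+β.
Need P(θ < 0.15) = 0.025 under Beta(0.19s, 0.81s). Normal approximation: (q−m)/√(m(1−m)/s) ≈ z_{0.025} = -1.96, so s ≈ 0.19·0.81·(-1.96)²/(0.15−0.19)² = 369.5.
At s = 369.5: P(θ<0.15) ≈ 0.020. Adjusting to match 0.025 gives s ≈ 337.48.
So α = 0.19·337.48 ≈ 64.12, β = 0.81·337.48 ≈ 273.36.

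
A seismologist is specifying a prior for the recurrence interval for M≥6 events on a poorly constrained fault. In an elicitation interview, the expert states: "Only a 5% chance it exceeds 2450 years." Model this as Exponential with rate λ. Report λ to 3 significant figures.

P(T > 2450.0) = e^(−λ·2450.0) = 0.05, so λ = −ln(0.05)/2450.0 = 0.00122.

λ ≈ 0.00122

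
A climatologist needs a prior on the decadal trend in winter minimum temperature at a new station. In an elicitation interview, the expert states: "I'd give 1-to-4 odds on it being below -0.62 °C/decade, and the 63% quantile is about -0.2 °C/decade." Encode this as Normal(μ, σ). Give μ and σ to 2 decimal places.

μ = -0.32, σ = 0.36

The p-quantile of Normal(μ,σ) is μ + z_p·σ, with z_{0.2} = -0.8416 and z_{0.63} = 0.3319.
Eliminate σ: μ = (z₂·x₁ − z₁·x₂)/(z₂ − z₁) = (0.3319·-0.62 − (-0.8416)·-0.2)/1.173 = -0.32.
Then σ = (x₂ − x₁)/(z₂ − z₁) = (-0.2 − -0.62)/1.173 = 0.36.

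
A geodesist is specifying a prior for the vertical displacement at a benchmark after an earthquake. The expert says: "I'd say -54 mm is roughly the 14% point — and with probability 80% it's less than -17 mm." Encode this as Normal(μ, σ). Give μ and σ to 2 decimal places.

μ = -33.20, σ = 19.25

The p-quantile of Normal(μ,σ) is μ + z_p·σ, with z_{0.14} = -1.08 and z_{0.8} = 0.8416.
Eliminate σ: μ = (z₂·x₁ − z₁·x₂)/(z₂ − z₁) = (0.8416·-54 − (-1.08)·-17)/1.922 = -33.20.
Then σ = (x₂ − x₁)/(z₂ − z₁) = (-17 − -54)/1.922 = 19.25.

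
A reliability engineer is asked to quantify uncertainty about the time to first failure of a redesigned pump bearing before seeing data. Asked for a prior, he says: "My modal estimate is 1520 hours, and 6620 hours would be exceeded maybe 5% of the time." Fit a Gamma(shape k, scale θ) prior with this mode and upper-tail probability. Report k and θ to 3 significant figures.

Gamma(k,θ) with k>1 has mode (k−1)θ, so θ = 1520/(k−1).
Need P(X < 6620) = 0.95 with θ tied to k this way. Start at k = 2, θ = 1520: P(X<6620) ≈ 0.931.
Too low — raise k to concentrate. Iterating converges to k ≈ 2.14.
Then θ = 1520/(2.14−1) ≈ 1330.

k ≈ 2.14, θ ≈ 1330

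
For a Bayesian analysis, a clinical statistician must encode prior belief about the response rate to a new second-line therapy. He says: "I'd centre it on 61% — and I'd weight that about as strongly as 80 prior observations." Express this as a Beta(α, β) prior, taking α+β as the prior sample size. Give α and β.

α = 48.8, β = 31.2

Under the effective-sample-size interpretation, Beta(α, β) has prior mean α/(α+β) and prior sample size α+β.
So α+β = 80 and α/(α+β) = 0.61, giving α = 0.61·80 = 48.8 and β = 80 − 48.8 = 31.2.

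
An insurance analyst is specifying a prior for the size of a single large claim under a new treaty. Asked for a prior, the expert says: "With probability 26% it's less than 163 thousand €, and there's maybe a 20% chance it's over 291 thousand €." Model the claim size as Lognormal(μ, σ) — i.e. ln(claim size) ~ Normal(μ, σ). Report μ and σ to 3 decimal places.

If T ~ Lognormal(μ,σ) then ln T ~ Normal(μ,σ), so the p-quantile of ln T is μ + z_p·σ.
ln(163) = 5.094 and ln(291) = 5.673; z_{0.26} = -0.6433, z_{0.8} = 0.8416.
σ = (5.673 − 5.094)/(0.8416 − (-0.6433)) = 0.390.
μ = 5.094 − (-0.6433)·0.390 = 5.345.

μ ≈ 5.345, σ ≈ 0.390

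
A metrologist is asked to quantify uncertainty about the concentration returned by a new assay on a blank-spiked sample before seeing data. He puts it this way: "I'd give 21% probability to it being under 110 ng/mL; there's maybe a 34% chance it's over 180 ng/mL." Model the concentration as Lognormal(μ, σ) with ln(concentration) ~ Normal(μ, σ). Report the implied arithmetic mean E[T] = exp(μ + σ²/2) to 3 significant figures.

E[T] ≈ 165 ng/mL

If T ~ Lognormal(μ,σ) then ln T ~ Normal(μ,σ), so the p-quantile of ln T is μ + z_p·σ.
ln(110) = 4.7 and ln(180) = 5.193; z_{0.21} = -0.8064, z_{0.66} = 0.4125.
σ = (5.193 − 4.7)/(0.4125 − (-0.8064)) = 0.404.
μ = 4.7 − (-0.8064)·0.404 = 5.026.
E[T] = exp(μ + σ²/2) = exp(5.026 + 0.0816) = 165 ng/mL.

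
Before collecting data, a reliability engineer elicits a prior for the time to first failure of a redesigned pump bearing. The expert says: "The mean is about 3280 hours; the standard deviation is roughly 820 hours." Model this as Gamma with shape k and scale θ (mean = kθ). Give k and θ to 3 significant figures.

For Gamma(k, scale θ): mean = kθ, variance = kθ², so CV = 1/√k.
CV = SD/mean = 820/3280 = 0.25, hence k = 1/CV² = 16.
Then θ = mean/k = 3280/16 = 205.

k ≈ 16, θ ≈ 205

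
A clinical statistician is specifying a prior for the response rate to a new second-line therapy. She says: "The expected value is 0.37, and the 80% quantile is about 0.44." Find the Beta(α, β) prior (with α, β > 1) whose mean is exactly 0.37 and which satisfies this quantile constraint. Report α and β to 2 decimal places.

With mean 0.37 fixed, write α = 0.37s, β = 0.63s where s = α+β.
Need P(θ < 0.44) = 0.8 under Beta(0.37s, 0.63s). Normal approximation: (q−m)/√(m(1−m)/s) ≈ z_{0.8} = 0.842, so s ≈ 0.37·0.63·(0.842)²/(0.44−0.37)² = 33.7.
At s = 33.7: P(θ<0.44) ≈ 0.802. Adjusting to match 0.8 gives s ≈ 33.04.
So α = 0.37·33.04 ≈ 12.22, β = 0.63·33.04 ≈ 20.81.

α ≈ 12.22, β ≈ 20.81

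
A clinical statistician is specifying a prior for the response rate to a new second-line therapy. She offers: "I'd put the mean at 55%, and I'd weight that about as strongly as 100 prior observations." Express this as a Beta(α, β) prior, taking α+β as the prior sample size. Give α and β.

α = 55, β = 45

Under the effective-sample-size interpretation, Beta(α, β) has prior mean α/(α+β) and prior sample size α+β.
So α+β = 100 and α/(α+β) = 0.55, giving α = 0.55·100 = 55 and β = 100 − 55 = 45.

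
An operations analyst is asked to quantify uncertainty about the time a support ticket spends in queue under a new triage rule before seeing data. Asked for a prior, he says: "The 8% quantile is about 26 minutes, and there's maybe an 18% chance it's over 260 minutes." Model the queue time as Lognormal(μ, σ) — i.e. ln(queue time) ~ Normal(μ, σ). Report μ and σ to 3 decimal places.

μ ≈ 4.652, σ ≈ 0.992

If T ~ Lognormal(μ,σ) then ln T ~ Normal(μ,σ), so the p-quantile of ln T is μ + z_p·σ.
ln(26) = 3.258 and ln(260) = 5.561; z_{0.08} = -1.405, z_{0.82} = 0.9154.
σ = (5.561 − 3.258)/(0.9154 − (-1.405)) = 0.992.
μ = 3.258 − (-1.405)·0.992 = 4.652.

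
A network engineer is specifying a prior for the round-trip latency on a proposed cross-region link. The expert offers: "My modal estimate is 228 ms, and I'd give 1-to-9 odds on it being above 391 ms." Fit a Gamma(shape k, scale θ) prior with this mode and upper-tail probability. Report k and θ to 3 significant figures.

k ≈ 7.51, θ ≈ 35

Gamma(k,θ) with k>1 has mode (k−1)θ, so θ = 228/(k−1).
Need P(X < 391) = 0.9 with θ tied to k this way. Start at k = 2, θ = 228: P(X<391) ≈ 0.511.
Too low — raise k to concentrate. Iterating converges to k ≈ 7.51.
Then θ = 228/(7.51−1) ≈ 35.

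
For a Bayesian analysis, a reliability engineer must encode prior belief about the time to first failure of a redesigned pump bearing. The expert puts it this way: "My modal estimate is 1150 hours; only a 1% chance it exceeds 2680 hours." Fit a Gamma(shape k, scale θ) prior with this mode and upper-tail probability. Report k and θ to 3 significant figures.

k ≈ 7.66, θ ≈ 173

Gamma(k,θ) with k>1 has mode (k−1)θ, so θ = 1150/(k−1).
Need P(X < 2680) = 0.99 with θ tied to k this way. Start at k = 2, θ = 1150: P(X<2680) ≈ 0.676.
Too low — raise k to concentrate. Iterating converges to k ≈ 7.66.
Then θ = 1150/(7.66−1) ≈ 173.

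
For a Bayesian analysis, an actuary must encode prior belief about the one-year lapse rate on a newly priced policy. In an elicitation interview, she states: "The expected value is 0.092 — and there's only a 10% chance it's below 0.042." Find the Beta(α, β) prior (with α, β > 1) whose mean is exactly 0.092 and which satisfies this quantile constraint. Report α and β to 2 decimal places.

α ≈ 4.06, β ≈ 40.03

With mean 0.092 fixed, write α = 0.092s, β = 0.908s where s = α+β.
Need P(θ < 0.042) = 0.1 under Beta(0.092s, 0.908s). Normal approximation: (q−m)/√(m(1−m)/s) ≈ z_{0.1} = -1.28, so s ≈ 0.092·0.908·(-1.28)²/(0.042−0.092)² = 54.9.
At s = 54.9: P(θ<0.042) ≈ 0.072. Adjusting to match 0.1 gives s ≈ 44.09.
So α = 0.092·44.09 ≈ 4.06, β = 0.908·44.09 ≈ 40.03.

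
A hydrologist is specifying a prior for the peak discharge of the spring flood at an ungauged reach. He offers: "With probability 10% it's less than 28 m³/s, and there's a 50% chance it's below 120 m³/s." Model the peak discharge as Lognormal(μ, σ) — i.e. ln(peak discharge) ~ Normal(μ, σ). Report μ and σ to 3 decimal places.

If T ~ Lognormal(μ,σ) then ln T ~ Normal(μ,σ), so the p-quantile of ln T is μ + z_p·σ.
ln(28) = 3.332 and ln(120) = 4.787; z_{0.1} = -1.282, z_{0.5} = 0.
σ = (4.787 − 3.332)/(0 − (-1.282)) = 1.136.
μ = 3.332 − (-1.282)·1.136 = 4.787.

μ ≈ 4.787, σ ≈ 1.136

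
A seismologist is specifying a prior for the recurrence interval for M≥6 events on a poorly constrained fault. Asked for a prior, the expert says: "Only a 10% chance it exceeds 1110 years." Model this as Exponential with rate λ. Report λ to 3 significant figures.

P(T > 1110.0) = e^(−λ·1110.0) = 0.1, so λ = −ln(0.1)/1110.0 = 0.00207.

λ ≈ 0.00207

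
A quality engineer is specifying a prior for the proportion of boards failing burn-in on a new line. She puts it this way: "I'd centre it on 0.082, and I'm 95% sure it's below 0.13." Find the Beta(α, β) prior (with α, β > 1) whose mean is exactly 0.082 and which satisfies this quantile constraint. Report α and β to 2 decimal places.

α ≈ 8.59, β ≈ 96.13

With mean 0.082 fixed, write α = 0.082s, β = 0.918s where s = α+β.
Need P(θ < 0.13) = 0.95 under Beta(0.082s, 0.918s). Normal approximation: (q−m)/√(m(1−m)/s) ≈ z_{0.95} = 1.64, so s ≈ 0.082·0.918·(1.64)²/(0.13−0.082)² = 88.4.
At s = 88.4: P(θ<0.13) ≈ 0.937. Adjusting to match 0.95 gives s ≈ 104.71.
So α = 0.082·104.71 ≈ 8.59, β = 0.918·104.71 ≈ 96.13.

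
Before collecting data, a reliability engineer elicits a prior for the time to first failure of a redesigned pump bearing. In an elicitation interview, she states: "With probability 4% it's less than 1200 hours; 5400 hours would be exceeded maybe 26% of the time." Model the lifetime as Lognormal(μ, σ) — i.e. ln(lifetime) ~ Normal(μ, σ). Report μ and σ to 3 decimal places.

μ ≈ 8.190, σ ≈ 0.628

If T ~ Lognormal(μ,σ) then ln T ~ Normal(μ,σ), so the p-quantile of ln T is μ + z_p·σ.
ln(1200) = 7.09 and ln(5400) = 8.594; z_{0.04} = -1.751, z_{0.74} = 0.6433.
σ = (8.594 − 7.09)/(0.6433 − (-1.751)) = 0.628.
μ = 7.09 − (-1.751)·0.628 = 8.190.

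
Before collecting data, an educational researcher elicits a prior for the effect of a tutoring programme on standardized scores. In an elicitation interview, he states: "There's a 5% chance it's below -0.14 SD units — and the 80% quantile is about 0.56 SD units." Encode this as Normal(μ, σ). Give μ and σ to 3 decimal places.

The p-quantile of Normal(μ,σ) is μ + z_p·σ, with z_{0.05} = -1.645 and z_{0.8} = 0.8416.
Eliminate σ: μ = (z₂·x₁ − z₁·x₂)/(z₂ − z₁) = (0.8416·-0.14 − (-1.645)·0.56)/2.486 = 0.323.
Then σ = (x₂ − x₁)/(z₂ − z₁) = (0.56 − -0.14)/2.486 = 0.282.

μ = 0.323, σ = 0.282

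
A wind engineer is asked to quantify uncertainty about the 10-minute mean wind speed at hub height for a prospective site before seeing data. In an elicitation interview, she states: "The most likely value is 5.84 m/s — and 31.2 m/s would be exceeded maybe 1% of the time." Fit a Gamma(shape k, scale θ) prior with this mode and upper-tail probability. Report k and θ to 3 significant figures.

Gamma(k,θ) with k>1 has mode (k−1)θ, so θ = 5.84/(k−1).
Need P(X < 31.2) = 0.99 with θ tied to k this way. Start at k = 2, θ = 5.84: P(X<31.2) ≈ 0.970.
Too low — raise k to concentrate. Iterating converges to k ≈ 2.37.
Then θ = 5.84/(2.37−1) ≈ 4.27.

k ≈ 2.37, θ ≈ 4.27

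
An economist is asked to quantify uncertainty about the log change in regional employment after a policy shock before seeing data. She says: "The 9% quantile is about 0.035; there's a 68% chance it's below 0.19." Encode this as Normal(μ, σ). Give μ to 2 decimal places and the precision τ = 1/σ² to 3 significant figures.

μ = 0.15, τ = 136

For Normal(μ,σ), the p-quantile is μ + z_p·σ. Here z_{0.09} = -1.341, z_{0.68} = 0.4677.
So 0.035 = μ − 1.341σ and 0.19 = μ + 0.4677σ.
Subtracting: σ = (0.19 − 0.035)/(0.4677 − (-1.341)) = 0.09.
Then μ = 0.035 − (-1.341)·0.09 = 0.15.
Precision τ = 1/σ² = 1/0.08571² = 136.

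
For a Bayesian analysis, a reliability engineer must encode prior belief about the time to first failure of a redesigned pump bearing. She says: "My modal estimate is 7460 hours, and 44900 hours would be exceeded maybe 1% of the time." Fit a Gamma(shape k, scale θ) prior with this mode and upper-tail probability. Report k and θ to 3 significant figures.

Gamma(k,θ) with k>1 has mode (k−1)θ, so θ = 7460/(k−1).
Need P(X < 44900) = 0.99 with θ tied to k this way. Start at k = 2, θ = 7460: P(X<44900) ≈ 0.983.
Too low — raise k to concentrate. Iterating converges to k ≈ 2.15.
Then θ = 7460/(2.15−1) ≈ 6500.

k ≈ 2.15, θ ≈ 6500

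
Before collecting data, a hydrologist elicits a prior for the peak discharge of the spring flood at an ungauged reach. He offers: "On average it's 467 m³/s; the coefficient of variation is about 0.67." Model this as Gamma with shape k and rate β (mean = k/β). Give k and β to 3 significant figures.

k ≈ 2.23, β ≈ 0.00477

For Gamma(k, rate β): mean = k/β, variance = k/β², so CV = 1/√k.
CV = 0.67, hence k = 1/CV² = 2.23.
Then β = k/mean = 2.23/467 = 0.00477.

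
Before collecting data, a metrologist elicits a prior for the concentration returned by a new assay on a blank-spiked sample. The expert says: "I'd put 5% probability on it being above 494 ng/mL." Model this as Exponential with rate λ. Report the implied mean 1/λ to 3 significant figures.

mean ≈ 165 ng/mL

P(T > 494.0) = e^(−λ·494.0) = 0.05, so λ = −ln(0.05)/494.0 = 0.00606.
Mean = 1/λ = 165 ng/mL.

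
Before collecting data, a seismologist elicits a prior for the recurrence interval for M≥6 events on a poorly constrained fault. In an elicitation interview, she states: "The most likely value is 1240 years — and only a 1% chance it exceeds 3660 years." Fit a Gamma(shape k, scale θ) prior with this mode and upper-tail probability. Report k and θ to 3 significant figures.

Gamma(k,θ) with k>1 has mode (k−1)θ, so θ = 1240/(k−1).
Need P(X < 3660) = 0.99 with θ tied to k this way. Start at k = 2, θ = 1240: P(X<3660) ≈ 0.794.
Too low — raise k to concentrate. Iterating converges to k ≈ 4.86.
Then θ = 1240/(4.86−1) ≈ 321.

k ≈ 4.86, θ ≈ 321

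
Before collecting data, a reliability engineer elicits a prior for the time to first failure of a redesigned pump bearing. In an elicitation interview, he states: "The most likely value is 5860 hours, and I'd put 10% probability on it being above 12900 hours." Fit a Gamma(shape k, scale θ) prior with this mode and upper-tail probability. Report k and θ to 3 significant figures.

Gamma(k,θ) with k>1 has mode (k−1)θ, so θ = 5860/(k−1).
Need P(X < 12900) = 0.9 with θ tied to k this way. Start at k = 2, θ = 5860: P(X<12900) ≈ 0.646.
Too low — raise k to concentrate. Iterating converges to k ≈ 4.09.
Then θ = 5860/(4.09−1) ≈ 1900.

k ≈ 4.09, θ ≈ 1900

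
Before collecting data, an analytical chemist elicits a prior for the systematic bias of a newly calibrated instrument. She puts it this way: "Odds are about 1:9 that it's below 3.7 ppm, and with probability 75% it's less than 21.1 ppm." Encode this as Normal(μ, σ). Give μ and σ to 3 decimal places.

The p-quantile of Normal(μ,σ) is μ + z_p·σ, with z_{0.1} = -1.282 and z_{0.75} = 0.6745.
Eliminate σ: μ = (z₂·x₁ − z₁·x₂)/(z₂ − z₁) = (0.6745·3.7 − (-1.282)·21.1)/1.956 = 15.100.
Then σ = (x₂ − x₁)/(z₂ − z₁) = (21.1 − 3.7)/1.956 = 8.896.

μ = 15.100, σ = 8.896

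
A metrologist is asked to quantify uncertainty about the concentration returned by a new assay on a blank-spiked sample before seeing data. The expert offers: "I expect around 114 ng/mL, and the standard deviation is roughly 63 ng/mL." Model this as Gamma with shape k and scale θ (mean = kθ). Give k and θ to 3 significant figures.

For Gamma(k, scale θ): mean = kθ, variance = kθ², so CV = 1/√k.
CV = SD/mean = 63/114 = 0.5526, hence k = 1/CV² = 3.27.
Then θ = mean/k = 114/3.27 = 34.8.

k ≈ 3.27, θ ≈ 34.8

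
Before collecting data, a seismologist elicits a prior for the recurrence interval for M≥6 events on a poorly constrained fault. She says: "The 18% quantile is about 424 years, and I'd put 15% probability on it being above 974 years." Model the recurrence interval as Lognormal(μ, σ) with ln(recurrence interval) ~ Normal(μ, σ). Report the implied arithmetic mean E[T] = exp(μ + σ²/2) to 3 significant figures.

If T ~ Lognormal(μ,σ) then ln T ~ Normal(μ,σ), so the p-quantile of ln T is μ + z_p·σ.
ln(424) = 6.05 and ln(974) = 6.881; z_{0.18} = -0.9154, z_{0.85} = 1.036.
σ = (6.881 − 6.05)/(1.036 − (-0.9154)) = 0.426.
μ = 6.05 − (-0.9154)·0.426 = 6.440.
E[T] = exp(μ + σ²/2) = exp(6.440 + 0.0908) = 686 years.

E[T] ≈ 686 years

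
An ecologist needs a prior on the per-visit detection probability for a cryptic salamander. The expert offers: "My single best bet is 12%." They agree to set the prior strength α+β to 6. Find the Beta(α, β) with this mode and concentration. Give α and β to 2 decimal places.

For α,β > 1 the Beta mode is (α−1)/(α+β−2). With α+β = 6, the mode is (α−1)/4.
Set (α−1)/4 = 0.12 → α = 1 + 0.12·4 = 1.48.
β = 6 − α = 4.52.

α = 1.48, β = 4.52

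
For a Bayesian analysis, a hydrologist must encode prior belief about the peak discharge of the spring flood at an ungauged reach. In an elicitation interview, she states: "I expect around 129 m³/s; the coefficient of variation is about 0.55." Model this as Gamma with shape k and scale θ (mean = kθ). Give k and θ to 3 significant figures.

k ≈ 3.31, θ ≈ 39

For Gamma(k, scale θ): mean = kθ, variance = kθ², so CV = 1/√k.
CV = 0.55, hence k = 1/CV² = 3.31.
Then θ = mean/k = 129/3.31 = 39.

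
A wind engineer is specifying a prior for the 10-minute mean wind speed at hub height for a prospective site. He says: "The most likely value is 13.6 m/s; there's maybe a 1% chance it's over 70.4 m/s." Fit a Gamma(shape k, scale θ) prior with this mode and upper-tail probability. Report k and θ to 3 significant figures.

Gamma(k,θ) with k>1 has mode (k−1)θ, so θ = 13.6/(k−1).
Need P(X < 70.4) = 0.99 with θ tied to k this way. Start at k = 2, θ = 13.6: P(X<70.4) ≈ 0.965.
Too low — raise k to concentrate. Iterating converges to k ≈ 2.43.
Then θ = 13.6/(2.43−1) ≈ 9.48.

k ≈ 2.43, θ ≈ 9.48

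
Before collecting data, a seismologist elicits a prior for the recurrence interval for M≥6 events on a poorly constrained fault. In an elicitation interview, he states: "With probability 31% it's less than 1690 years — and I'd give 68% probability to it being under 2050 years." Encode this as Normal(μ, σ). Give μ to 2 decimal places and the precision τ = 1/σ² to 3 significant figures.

μ = 1875.26, τ = 7.16e-06

The p-quantile of Normal(μ,σ) is μ + z_p·σ, with z_{0.31} = -0.4959 and z_{0.68} = 0.4677.
Eliminate σ: μ = (z₂·x₁ − z₁·x₂)/(z₂ − z₁) = (0.4677·1690 − (-0.4959)·2050)/0.9635 = 1875.26.
Then σ = (x₂ − x₁)/(z₂ − z₁) = (2050 − 1690)/0.9635 = 373.62.
Precision τ = 1/σ² = 1/373.6² = 7.16e-06.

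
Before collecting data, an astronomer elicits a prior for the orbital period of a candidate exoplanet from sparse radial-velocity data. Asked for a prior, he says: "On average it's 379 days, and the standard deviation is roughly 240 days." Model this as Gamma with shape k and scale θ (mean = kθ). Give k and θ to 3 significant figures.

k ≈ 2.49, θ ≈ 152

For Gamma(k, scale θ): mean = kθ, variance = kθ², so CV = 1/√k.
CV = SD/mean = 240/379 = 0.6332, hence k = 1/CV² = 2.49.
Then θ = mean/k = 379/2.49 = 152.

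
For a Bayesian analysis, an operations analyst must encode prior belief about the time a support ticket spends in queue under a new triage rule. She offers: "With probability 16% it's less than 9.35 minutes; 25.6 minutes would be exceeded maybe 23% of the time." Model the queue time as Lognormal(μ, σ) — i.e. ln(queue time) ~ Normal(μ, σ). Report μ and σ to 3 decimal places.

If T ~ Lognormal(μ,σ) then ln T ~ Normal(μ,σ), so the p-quantile of ln T is μ + z_p·σ.
ln(9.35) = 2.235 and ln(25.6) = 3.243; z_{0.16} = -0.9945, z_{0.77} = 0.7388.
σ = (3.243 − 2.235)/(0.7388 − (-0.9945)) = 0.581.
μ = 2.235 − (-0.9945)·0.581 = 2.813.

μ ≈ 2.813, σ ≈ 0.581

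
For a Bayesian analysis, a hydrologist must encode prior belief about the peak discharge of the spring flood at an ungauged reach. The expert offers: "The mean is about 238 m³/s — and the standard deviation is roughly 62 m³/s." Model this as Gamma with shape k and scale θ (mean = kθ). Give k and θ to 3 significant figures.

For Gamma(k, scale θ): mean = kθ, variance = kθ², so CV = 1/√k.
CV = SD/mean = 62/238 = 0.2605, hence k = 1/CV² = 14.7.
Then θ = mean/k = 238/14.7 = 16.2.

k ≈ 14.7, θ ≈ 16.2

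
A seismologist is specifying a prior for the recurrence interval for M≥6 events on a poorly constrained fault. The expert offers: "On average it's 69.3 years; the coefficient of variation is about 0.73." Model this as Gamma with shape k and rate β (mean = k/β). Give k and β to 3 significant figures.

For Gamma(k, rate β): mean = k/β, variance = k/β², so CV = 1/√k.
CV = 0.73, hence k = 1/CV² = 1.88.
Then β = k/mean = 1.88/69.3 = 0.0271.

k ≈ 1.88, β ≈ 0.0271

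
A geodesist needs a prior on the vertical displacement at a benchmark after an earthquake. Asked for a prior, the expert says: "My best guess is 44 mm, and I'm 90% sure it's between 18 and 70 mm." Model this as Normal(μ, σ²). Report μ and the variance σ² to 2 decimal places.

A symmetric 90% interval runs μ ± z·σ with z = 1.645.
Half-width = 26, so σ = 26/1.645 = 15.807 and σ² = 249.86.
μ is the stated best guess, 44.00.

μ = 44.00, σ² = 249.86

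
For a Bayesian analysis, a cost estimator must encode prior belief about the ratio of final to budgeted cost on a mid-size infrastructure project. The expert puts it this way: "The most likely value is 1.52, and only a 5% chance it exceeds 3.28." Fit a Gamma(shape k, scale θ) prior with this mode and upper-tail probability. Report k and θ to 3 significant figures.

Gamma(k,θ) with k>1 has mode (k−1)θ, so θ = 1.52/(k−1).
Need P(X < 3.28) = 0.95 with θ tied to k this way. Start at k = 2, θ = 1.52: P(X<3.28) ≈ 0.635.
Too low — raise k to concentrate. Iterating converges to k ≈ 5.66.
Then θ = 1.52/(5.66−1) ≈ 0.326.

k ≈ 5.66, θ ≈ 0.326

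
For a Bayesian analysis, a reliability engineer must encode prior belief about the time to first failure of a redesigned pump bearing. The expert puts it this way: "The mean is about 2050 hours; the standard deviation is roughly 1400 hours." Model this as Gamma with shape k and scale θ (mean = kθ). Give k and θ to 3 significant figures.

For Gamma(k, scale θ): mean = kθ, variance = kθ², so CV = 1/√k.
CV = SD/mean = 1400/2050 = 0.6829, hence k = 1/CV² = 2.14.
Then θ = mean/k = 2050/2.14 = 956.

k ≈ 2.14, θ ≈ 956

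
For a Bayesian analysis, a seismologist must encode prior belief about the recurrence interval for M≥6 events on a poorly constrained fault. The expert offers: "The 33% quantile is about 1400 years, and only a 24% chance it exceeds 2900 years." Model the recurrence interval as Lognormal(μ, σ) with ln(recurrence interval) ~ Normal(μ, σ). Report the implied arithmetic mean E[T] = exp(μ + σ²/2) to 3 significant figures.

If T ~ Lognormal(μ,σ) then ln T ~ Normal(μ,σ), so the p-quantile of ln T is μ + z_p·σ.
ln(1400) = 7.244 and ln(2900) = 7.972; z_{0.33} = -0.4399, z_{0.76} = 0.7063.
σ = (7.972 − 7.244)/(0.7063 − (-0.4399)) = 0.635.
μ = 7.244 − (-0.4399)·0.635 = 7.524.
E[T] = exp(μ + σ²/2) = exp(7.524 + 0.2018) = 2270 years.

E[T] ≈ 2270 years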